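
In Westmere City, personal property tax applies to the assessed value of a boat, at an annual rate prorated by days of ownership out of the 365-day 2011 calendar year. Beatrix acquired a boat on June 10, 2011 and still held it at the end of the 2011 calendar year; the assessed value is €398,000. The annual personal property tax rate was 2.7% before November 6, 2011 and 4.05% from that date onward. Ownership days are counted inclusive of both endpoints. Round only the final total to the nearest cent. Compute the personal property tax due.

€6,859.78

June 10 – November 5, 2011: 149 days at 2.7% → €398,000 × 2.7% × 149/365 = €4,386.7233
November 6 – December 31, 2011: 56 days at 4.05% → €398,000 × 4.05% × 56/365 = €2,473.0521
Total = €6,859.7753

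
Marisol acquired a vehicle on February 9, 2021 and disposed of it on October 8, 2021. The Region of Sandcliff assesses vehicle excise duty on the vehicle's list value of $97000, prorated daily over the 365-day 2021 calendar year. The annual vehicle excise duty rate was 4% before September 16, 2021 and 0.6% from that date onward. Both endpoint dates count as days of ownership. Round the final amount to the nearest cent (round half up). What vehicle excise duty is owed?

February 9 – September 15, 2021: 219 days at 4% → $97000 × 4% × 219/365 = $2328.0000
September 16 – October 8, 2021: 23 days at 0.6% → $97000 × 0.6% × 23/365 = $36.6740
Total = $2364.6740

$2364.67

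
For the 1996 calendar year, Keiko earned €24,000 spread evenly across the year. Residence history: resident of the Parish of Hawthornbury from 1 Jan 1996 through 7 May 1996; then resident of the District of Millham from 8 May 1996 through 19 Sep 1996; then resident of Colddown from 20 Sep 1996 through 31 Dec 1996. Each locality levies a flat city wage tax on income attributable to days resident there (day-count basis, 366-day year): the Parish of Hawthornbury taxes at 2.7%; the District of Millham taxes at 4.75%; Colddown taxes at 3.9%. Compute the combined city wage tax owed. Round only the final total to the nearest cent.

€910.52

The Parish of Hawthornbury, 1 Jan – 7 May 1996: 128 days → €24,000 × 2.7% × 128/366 = €226.6230
The District of Millham, 8 May – 19 Sep 1996: 135 days → €24,000 × 4.75% × 135/366 = €420.4918
Colddown, 20 Sep – 31 Dec 1996: 103 days → €24,000 × 3.9% × 103/366 = €263.4098
Total = €910.5246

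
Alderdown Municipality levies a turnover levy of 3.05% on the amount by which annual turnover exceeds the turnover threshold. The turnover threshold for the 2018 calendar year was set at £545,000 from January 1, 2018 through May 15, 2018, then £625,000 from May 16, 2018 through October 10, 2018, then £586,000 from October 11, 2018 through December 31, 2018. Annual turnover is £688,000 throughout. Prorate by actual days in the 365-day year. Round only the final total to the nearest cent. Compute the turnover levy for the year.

£3,091.20

January 1 – May 15, 2018: 135 days, exemption £545,000 → (£688,000 − £545,000) × 3.05% × 135/365 = £1,613.1575
May 16 – October 10, 2018: 148 days, exemption £625,000 → (£688,000 − £625,000) × 3.05% × 148/365 = £779.1288
October 11 – December 31, 2018: 82 days, exemption £586,000 → (£688,000 − £586,000) × 3.05% × 82/365 = £698.9096
Total = £3,091.1959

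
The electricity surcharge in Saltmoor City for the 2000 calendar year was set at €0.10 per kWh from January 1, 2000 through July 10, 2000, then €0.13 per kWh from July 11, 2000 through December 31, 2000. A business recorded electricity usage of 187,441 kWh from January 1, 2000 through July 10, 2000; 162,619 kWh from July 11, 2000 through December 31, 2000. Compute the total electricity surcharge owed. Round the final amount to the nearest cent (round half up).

€39,884.57

January 1 – July 10, 2000: 187,441 kWh at €0.10/kWh → €18,744.10
July 11 – December 31, 2000: 162,619 kWh at €0.13/kWh → €21,140.47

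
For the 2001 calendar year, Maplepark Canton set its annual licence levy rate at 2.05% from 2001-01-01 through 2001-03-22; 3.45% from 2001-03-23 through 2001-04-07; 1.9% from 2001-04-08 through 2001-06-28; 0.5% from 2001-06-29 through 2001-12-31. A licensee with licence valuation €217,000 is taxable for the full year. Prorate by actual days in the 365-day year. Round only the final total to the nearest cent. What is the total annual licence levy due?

€2,794.54

2001-01-01 to 2001-03-22: 81 days at 2.05% → €217,000 × 2.05% × 81/365 = €987.2014
2001-03-23 to 2001-04-07: 16 days at 3.45% → €217,000 × 3.45% × 16/365 = €328.1753
2001-04-08 to 2001-06-28: 82 days at 1.9% → €217,000 × 1.9% × 82/365 = €926.2630
2001-06-29 to 2001-12-31: 186 days at 0.5% → €217,000 × 0.5% × 186/365 = €552.9041
Total = €2,794.5438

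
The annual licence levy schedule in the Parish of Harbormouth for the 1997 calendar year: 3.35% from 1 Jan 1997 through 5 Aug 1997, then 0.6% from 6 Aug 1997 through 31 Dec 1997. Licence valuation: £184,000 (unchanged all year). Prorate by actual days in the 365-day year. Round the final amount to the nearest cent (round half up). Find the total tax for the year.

1 Jan – 5 Aug 1997: 217 days at 3.35% → £184,000 × 3.35% × 217/365 = £3,664.6247
6 Aug – 31 Dec 1997: 148 days at 0.6% → £184,000 × 0.6% × 148/365 = £447.6493
Total = £4,112.2740

£4,112.27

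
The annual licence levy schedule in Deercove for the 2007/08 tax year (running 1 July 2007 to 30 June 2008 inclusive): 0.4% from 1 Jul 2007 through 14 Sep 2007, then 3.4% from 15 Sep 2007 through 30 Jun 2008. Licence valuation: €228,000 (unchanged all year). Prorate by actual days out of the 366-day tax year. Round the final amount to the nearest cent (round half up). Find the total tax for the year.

€6,331.67

1 Jul – 14 Sep 2007: 76 days at 0.4% → €228,000 × 0.4% × 76/366 = €189.3770
15 Sep 2007 – 30 Jun 2008: 290 days at 3.4% → €228,000 × 3.4% × 290/366 = €6,142.2951
Total = €6,331.6721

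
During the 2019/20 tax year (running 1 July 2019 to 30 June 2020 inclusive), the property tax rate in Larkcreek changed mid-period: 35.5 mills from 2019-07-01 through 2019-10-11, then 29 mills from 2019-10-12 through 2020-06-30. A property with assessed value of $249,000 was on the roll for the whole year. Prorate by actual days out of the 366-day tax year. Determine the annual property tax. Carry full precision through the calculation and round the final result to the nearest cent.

2019-07-01 to 2019-10-11: 103 days at 35.5 mills → $249,000 × 3.55% × 103/366 = $2,487.6189
2019-10-12 to 2020-06-30: 263 days at 29 mills → $249,000 × 2.9% × 263/366 = $5,188.8607
Total = $7,676.4795

$7,676.48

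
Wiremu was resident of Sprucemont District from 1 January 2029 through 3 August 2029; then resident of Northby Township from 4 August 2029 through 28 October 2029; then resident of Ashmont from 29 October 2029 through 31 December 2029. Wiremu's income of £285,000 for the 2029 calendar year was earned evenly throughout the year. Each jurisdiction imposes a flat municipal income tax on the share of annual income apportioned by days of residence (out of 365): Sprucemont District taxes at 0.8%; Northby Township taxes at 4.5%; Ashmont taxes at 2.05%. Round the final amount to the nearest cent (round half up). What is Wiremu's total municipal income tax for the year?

£5,389.23

Sprucemont District, 1 January – 3 August 2029: 215 days → £285,000 × 0.8% × 215/365 = £1,343.0137
Northby Township, 4 August – 28 October 2029: 86 days → £285,000 × 4.5% × 86/365 = £3,021.7808
Ashmont, 29 October – 31 December 2029: 64 days → £285,000 × 2.05% × 64/365 = £1,024.4384
Total = £5,389.2329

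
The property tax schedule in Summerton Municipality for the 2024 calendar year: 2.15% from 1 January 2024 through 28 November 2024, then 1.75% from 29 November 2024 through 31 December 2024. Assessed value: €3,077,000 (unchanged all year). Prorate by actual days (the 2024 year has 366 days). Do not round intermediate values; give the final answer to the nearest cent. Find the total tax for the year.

1 January – 28 November 2024: 333 days at 2.15% → €3,077,000 × 2.15% × 333/366 = €60,190.6598
29 November – 31 December 2024: 33 days at 1.75% → €3,077,000 × 1.75% × 33/366 = €4,855.1025
Total = €65,045.7623

€65,045.76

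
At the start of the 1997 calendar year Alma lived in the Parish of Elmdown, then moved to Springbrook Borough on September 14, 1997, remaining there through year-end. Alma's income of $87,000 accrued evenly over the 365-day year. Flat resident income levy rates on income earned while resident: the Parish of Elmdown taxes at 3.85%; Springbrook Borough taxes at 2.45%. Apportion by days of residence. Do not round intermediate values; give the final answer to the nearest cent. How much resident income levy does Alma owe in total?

$2,985.77

The Parish of Elmdown, January 1 – September 13, 1997: 256 days → $87,000 × 3.85% × 256/365 = $2,349.2384
Springbrook Borough, September 14 – December 31, 1997: 109 days → $87,000 × 2.45% × 109/365 = $636.5301
Total = $2,985.7685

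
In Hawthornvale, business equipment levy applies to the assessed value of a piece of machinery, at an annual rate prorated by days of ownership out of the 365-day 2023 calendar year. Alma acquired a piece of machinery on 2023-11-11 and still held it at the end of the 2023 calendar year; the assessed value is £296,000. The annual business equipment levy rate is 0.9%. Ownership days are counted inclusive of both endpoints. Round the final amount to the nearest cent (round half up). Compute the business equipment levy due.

£372.23

Days held (2023-11-11 to 2023-12-31): 51 out of 365
Tax = £296,000 × 0.9% × 51/365 = £372.2301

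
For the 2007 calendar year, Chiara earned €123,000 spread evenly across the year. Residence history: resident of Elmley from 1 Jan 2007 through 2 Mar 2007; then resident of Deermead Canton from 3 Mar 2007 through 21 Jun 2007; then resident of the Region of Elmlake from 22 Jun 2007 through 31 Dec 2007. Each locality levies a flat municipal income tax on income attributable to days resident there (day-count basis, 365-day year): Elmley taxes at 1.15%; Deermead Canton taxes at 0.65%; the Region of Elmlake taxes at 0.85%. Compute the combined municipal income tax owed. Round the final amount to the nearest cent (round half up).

Elmley, 1 Jan – 2 Mar 2007: 61 days → €123,000 × 1.15% × 61/365 = €236.3959
Deermead Canton, 3 Mar – 21 Jun 2007: 111 days → €123,000 × 0.65% × 111/365 = €243.1356
The Region of Elmlake, 22 Jun – 31 Dec 2007: 193 days → €123,000 × 0.85% × 193/365 = €552.8260
Total = €1,032.3575

€1,032.36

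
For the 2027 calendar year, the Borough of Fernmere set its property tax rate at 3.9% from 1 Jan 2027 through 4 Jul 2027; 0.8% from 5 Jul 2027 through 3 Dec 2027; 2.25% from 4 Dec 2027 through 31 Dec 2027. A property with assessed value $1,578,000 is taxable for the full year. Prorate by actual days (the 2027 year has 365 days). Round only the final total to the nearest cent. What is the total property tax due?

1 Jan – 4 Jul 2027: 185 days at 3.9% → $1,578,000 × 3.9% × 185/365 = $31,192.5205
5 Jul – 3 Dec 2027: 152 days at 0.8% → $1,578,000 × 0.8% × 152/365 = $5,257.1178
4 Dec – 31 Dec 2027: 28 days at 2.25% → $1,578,000 × 2.25% × 28/365 = $2,723.6712
Total = $39,173.3096

$39,173.31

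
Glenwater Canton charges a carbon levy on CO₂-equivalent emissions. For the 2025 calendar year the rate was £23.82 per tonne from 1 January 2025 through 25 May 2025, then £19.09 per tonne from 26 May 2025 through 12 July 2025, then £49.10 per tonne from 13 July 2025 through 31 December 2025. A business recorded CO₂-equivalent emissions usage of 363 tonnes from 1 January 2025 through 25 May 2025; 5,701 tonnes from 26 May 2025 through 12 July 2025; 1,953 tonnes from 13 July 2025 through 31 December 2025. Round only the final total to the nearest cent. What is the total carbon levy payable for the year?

£213371.05

1 January – 25 May 2025: 363 tonnes at £23.82/tonne → £8646.66
26 May – 12 July 2025: 5,701 tonnes at £19.09/tonne → £108832.09
13 July – 31 December 2025: 1,953 tonnes at £49.10/tonne → £95892.30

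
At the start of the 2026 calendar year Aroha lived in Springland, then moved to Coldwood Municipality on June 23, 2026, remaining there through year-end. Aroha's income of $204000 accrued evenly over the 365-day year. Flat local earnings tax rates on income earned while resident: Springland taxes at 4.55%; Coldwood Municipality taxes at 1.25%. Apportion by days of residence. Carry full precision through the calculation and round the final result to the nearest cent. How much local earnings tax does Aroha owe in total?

Springland, January 1 – June 22, 2026: 173 days → $204000 × 4.55% × 173/365 = $4399.4137
Coldwood Municipality, June 23 – December 31, 2026: 192 days → $204000 × 1.25% × 192/365 = $1341.3699
Total = $5740.7836

$5740.78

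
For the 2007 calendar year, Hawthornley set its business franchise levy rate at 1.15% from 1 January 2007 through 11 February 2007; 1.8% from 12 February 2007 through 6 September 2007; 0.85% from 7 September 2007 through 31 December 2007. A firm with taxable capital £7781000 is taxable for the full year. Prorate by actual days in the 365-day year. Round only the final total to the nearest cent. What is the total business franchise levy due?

£110746.01

1 January – 11 February 2007: 42 days at 1.15% → £7781000 × 1.15% × 42/365 = £10296.5014
12 February – 6 September 2007: 207 days at 1.8% → £7781000 × 1.8% × 207/365 = £79430.1534
7 September – 31 December 2007: 116 days at 0.85% → £7781000 × 0.85% × 116/365 = £21019.3589
Total = £110746.0137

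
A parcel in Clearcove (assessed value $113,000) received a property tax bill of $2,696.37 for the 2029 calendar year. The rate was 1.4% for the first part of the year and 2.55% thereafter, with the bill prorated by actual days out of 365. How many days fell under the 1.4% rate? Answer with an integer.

52 days

Let d = days at the first rate; then 365 − d days at the second rate.
$113,000 × [1.4%·d + 2.55%·(365−d)] / 365 = $2,696.37
Solving gives d = 52, so the new rate took effect on 22 February 2029.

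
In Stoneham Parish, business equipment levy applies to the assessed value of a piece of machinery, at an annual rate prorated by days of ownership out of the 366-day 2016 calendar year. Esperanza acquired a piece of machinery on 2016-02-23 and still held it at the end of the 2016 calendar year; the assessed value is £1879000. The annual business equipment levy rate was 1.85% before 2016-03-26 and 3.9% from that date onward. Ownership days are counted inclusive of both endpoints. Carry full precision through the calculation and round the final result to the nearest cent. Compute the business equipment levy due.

£59301.45

2016-02-23 to 2016-03-25: 32 days at 1.85% → £1879000 × 1.85% × 32/366 = £3039.2568
2016-03-26 to 2016-12-31: 281 days at 3.9% → £1879000 × 3.9% × 281/366 = £56262.1885
Total = £59301.4454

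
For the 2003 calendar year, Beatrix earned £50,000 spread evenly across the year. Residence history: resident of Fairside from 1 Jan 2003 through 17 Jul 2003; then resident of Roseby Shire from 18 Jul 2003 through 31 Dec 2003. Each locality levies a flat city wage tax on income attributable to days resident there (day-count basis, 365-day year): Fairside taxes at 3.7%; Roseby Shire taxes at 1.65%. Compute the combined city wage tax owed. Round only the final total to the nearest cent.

Fairside, 1 Jan – 17 Jul 2003: 198 days → £50,000 × 3.7% × 198/365 = £1,003.5616
Roseby Shire, 18 Jul – 31 Dec 2003: 167 days → £50,000 × 1.65% × 167/365 = £377.4658
Total = £1,381.0274

£1,381.03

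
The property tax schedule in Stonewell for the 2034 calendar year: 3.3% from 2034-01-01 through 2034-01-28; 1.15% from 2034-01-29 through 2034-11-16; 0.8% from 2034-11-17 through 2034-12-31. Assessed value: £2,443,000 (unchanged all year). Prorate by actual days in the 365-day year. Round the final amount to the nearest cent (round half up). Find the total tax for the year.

2034-01-01 to 2034-01-28: 28 days at 3.3% → £2,443,000 × 3.3% × 28/365 = £6,184.4712
2034-01-29 to 2034-11-16: 292 days at 1.15% → £2,443,000 × 1.15% × 292/365 = £22,475.6000
2034-11-17 to 2034-12-31: 45 days at 0.8% → £2,443,000 × 0.8% × 45/365 = £2,409.5342
Total = £31,069.6055

£31,069.61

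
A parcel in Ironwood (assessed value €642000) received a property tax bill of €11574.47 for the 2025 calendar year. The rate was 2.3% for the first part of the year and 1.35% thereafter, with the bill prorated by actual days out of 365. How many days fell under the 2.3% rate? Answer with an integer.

174 days

Let d = days at the first rate; then 365 − d days at the second rate.
€642000 × [2.3%·d + 1.35%·(365−d)] / 365 = €11574.47
Solving gives d = 174, so the new rate took effect on 24 Jun 2025.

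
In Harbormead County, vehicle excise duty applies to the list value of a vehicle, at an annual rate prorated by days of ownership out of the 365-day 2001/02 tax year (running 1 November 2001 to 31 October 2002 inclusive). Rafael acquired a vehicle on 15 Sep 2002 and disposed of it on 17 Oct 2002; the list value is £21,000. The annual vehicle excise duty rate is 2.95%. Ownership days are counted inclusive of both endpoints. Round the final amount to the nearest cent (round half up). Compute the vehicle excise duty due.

£56.01

Days held (15 Sep – 17 Oct 2002): 33 out of 365
Tax = £21,000 × 2.95% × 33/365 = £56.0096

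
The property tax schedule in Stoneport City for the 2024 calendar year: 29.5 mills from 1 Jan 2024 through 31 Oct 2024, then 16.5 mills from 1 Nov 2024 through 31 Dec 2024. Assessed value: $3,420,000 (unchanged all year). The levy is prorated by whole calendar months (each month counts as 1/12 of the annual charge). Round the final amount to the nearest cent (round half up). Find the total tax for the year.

1 Jan – 31 Oct 2024: 10 months at 29.5 mills → $3,420,000 × 2.95% × 10/12 = $84,075.0000
1 Nov – 31 Dec 2024: 2 months at 16.5 mills → $3,420,000 × 1.65% × 2/12 = $9,405.0000
Total = $93,480.0000

$93,480.00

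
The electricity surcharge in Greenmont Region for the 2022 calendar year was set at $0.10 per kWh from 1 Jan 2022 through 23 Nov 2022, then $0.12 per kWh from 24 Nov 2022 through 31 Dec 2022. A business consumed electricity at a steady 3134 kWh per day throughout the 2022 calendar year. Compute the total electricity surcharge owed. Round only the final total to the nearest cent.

$116,772.84

1 Jan – 23 Nov 2022: 327 days × 3134 kWh/day = 1,024,818 kWh at $0.10/kWh → $102,481.80
24 Nov – 31 Dec 2022: 38 days × 3134 kWh/day = 119,092 kWh at $0.12/kWh → $14,291.04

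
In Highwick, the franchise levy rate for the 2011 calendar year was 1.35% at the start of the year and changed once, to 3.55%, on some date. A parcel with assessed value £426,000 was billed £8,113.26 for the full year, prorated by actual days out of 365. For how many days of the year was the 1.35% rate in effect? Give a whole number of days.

273 days

Let d = days at the first rate; then 365 − d days at the second rate.
£426,000 × [1.35%·d + 3.55%·(365−d)] / 365 = £8,113.26
Solving gives d = 273, so the new rate took effect on October 1, 2011.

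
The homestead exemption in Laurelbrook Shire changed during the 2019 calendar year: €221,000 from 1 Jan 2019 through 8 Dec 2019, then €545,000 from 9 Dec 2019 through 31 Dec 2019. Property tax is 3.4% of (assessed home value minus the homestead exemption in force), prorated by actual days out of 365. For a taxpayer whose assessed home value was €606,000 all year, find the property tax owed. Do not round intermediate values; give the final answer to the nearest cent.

1 Jan – 8 Dec 2019: 342 days, exemption €221,000 → (€606,000 − €221,000) × 3.4% × 342/365 = €12,265.1507
9 Dec – 31 Dec 2019: 23 days, exemption €545,000 → (€606,000 − €545,000) × 3.4% × 23/365 = €130.6904
Total = €12,395.8411

€12,395.84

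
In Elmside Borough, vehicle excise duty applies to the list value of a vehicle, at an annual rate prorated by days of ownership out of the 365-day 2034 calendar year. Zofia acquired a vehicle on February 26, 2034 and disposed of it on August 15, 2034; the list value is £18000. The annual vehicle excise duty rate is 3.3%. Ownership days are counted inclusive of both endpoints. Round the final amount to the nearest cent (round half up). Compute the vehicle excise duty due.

Days held (February 26 – August 15, 2034): 171 out of 365
Tax = £18000 × 3.3% × 171/365 = £278.2849

£278.28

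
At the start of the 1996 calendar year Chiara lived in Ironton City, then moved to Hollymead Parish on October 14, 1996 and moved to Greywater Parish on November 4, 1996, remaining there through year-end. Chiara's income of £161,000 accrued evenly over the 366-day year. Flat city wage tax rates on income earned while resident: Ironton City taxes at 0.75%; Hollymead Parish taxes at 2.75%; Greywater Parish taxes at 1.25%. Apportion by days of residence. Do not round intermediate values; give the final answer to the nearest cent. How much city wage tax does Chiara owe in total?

Ironton City, January 1 – October 13, 1996: 287 days → £161,000 × 0.75% × 287/366 = £946.8648
Hollymead Parish, October 14 – November 3, 1996: 21 days → £161,000 × 2.75% × 21/366 = £254.0369
Greywater Parish, November 4 – December 31, 1996: 58 days → £161,000 × 1.25% × 58/366 = £318.9208
Total = £1,519.8224

£1,519.82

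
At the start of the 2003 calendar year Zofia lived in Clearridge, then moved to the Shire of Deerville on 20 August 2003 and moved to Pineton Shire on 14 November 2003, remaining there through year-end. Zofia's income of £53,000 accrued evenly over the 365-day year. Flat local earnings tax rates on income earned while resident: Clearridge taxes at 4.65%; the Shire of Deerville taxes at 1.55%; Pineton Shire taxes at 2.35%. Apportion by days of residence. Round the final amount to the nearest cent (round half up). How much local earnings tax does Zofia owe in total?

£1,917.08

Clearridge, 1 January – 19 August 2003: 231 days → £53,000 × 4.65% × 231/365 = £1,559.7247
The Shire of Deerville, 20 August – 13 November 2003: 86 days → £53,000 × 1.55% × 86/365 = £193.5589
Pineton Shire, 14 November – 31 December 2003: 48 days → £53,000 × 2.35% × 48/365 = £163.7918
Total = £1,917.0753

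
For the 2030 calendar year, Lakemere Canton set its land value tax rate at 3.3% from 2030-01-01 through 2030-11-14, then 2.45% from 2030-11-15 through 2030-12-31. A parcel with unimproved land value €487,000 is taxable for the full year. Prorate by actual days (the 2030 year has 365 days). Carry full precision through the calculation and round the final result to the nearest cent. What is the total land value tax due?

2030-01-01 to 2030-11-14: 318 days at 3.3% → €487,000 × 3.3% × 318/365 = €14,001.5836
2030-11-15 to 2030-12-31: 47 days at 2.45% → €487,000 × 2.45% × 47/365 = €1,536.3849
Total = €15,537.9685

€15,537.97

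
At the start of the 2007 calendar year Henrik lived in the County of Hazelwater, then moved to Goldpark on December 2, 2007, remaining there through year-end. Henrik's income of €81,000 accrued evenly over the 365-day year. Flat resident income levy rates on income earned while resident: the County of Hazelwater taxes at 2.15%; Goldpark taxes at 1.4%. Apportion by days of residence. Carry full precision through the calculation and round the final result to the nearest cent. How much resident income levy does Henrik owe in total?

The County of Hazelwater, January 1 – December 1, 2007: 335 days → €81,000 × 2.15% × 335/365 = €1,598.3630
Goldpark, December 2 – December 31, 2007: 30 days → €81,000 × 1.4% × 30/365 = €93.2055
Total = €1,691.5685

€1,691.57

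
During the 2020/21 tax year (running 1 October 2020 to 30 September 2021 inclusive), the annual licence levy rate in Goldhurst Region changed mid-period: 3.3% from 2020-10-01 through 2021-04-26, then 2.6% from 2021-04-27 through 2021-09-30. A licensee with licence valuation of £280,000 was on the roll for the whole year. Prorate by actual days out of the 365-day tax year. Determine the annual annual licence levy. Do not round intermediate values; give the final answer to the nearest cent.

£8,396.93

2020-10-01 to 2021-04-26: 208 days at 3.3% → £280,000 × 3.3% × 208/365 = £5,265.5342
2021-04-27 to 2021-09-30: 157 days at 2.6% → £280,000 × 2.6% × 157/365 = £3,131.3973
Total = £8,396.9315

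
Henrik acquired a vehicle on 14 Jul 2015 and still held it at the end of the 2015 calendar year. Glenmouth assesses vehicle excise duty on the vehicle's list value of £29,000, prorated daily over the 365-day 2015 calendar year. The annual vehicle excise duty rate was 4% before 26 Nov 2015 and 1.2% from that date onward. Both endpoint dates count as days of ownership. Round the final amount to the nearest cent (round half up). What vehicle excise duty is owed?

£463.36

14 Jul – 25 Nov 2015: 135 days at 4% → £29,000 × 4% × 135/365 = £429.0411
26 Nov – 31 Dec 2015: 36 days at 1.2% → £29,000 × 1.2% × 36/365 = £34.3233
Total = £463.3644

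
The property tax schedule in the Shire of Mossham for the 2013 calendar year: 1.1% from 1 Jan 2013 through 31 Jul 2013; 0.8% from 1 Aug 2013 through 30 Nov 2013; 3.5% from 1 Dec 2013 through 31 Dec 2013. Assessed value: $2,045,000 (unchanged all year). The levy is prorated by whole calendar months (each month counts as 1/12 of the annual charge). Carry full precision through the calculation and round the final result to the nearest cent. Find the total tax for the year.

1 Jan – 31 Jul 2013: 7 months at 1.1% → $2,045,000 × 1.1% × 7/12 = $13,122.0833
1 Aug – 30 Nov 2013: 4 months at 0.8% → $2,045,000 × 0.8% × 4/12 = $5,453.3333
1 Dec – 31 Dec 2013: 1 month at 3.5% → $2,045,000 × 3.5% × 1/12 = $5,964.5833
Total = $24,540.0000

$24,540.00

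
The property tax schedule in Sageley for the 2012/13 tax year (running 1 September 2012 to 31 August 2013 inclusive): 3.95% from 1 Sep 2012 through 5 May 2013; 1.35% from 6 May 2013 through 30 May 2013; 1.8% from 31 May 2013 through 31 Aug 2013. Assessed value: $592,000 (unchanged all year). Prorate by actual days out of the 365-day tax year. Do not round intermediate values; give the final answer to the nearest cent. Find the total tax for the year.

$19,086.73

1 Sep 2012 – 5 May 2013: 247 days at 3.95% → $592,000 × 3.95% × 247/365 = $15,824.2411
6 May – 30 May 2013: 25 days at 1.35% → $592,000 × 1.35% × 25/365 = $547.3973
31 May – 31 Aug 2013: 93 days at 1.8% → $592,000 × 1.8% × 93/365 = $2,715.0904
Total = $19,086.7288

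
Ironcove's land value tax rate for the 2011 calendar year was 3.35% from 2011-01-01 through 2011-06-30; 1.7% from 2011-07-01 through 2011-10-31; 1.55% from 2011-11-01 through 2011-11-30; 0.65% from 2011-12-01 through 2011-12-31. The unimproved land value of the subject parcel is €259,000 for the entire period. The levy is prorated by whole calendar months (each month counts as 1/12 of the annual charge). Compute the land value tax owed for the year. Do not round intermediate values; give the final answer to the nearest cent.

2011-01-01 to 2011-06-30: 6 months at 3.35% → €259,000 × 3.35% × 6/12 = €4,338.2500
2011-07-01 to 2011-10-31: 4 months at 1.7% → €259,000 × 1.7% × 4/12 = €1,467.6667
2011-11-01 to 2011-11-30: 1 month at 1.55% → €259,000 × 1.55% × 1/12 = €334.5417
2011-12-01 to 2011-12-31: 1 month at 0.65% → €259,000 × 0.65% × 1/12 = €140.2917
Total = €6,280.7500

€6,280.75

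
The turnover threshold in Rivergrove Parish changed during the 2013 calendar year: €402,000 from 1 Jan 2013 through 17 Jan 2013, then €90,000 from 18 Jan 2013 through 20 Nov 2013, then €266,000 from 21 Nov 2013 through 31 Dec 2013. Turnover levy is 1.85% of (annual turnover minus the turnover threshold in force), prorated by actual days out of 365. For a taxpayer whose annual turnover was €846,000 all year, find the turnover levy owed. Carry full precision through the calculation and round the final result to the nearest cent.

1 Jan – 17 Jan 2013: 17 days, exemption €402,000 → (€846,000 − €402,000) × 1.85% × 17/365 = €382.5699
18 Jan – 20 Nov 2013: 307 days, exemption €90,000 → (€846,000 − €90,000) × 1.85% × 307/365 = €11,763.5671
21 Nov – 31 Dec 2013: 41 days, exemption €266,000 → (€846,000 − €266,000) × 1.85% × 41/365 = €1,205.2877
Total = €13,351.4247

€13,351.42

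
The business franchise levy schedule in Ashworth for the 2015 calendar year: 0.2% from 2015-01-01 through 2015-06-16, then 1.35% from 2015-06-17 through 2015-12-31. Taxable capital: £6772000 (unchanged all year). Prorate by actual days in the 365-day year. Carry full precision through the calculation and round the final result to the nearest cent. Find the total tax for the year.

2015-01-01 to 2015-06-16: 167 days at 0.2% → £6772000 × 0.2% × 167/365 = £6196.8438
2015-06-17 to 2015-12-31: 198 days at 1.35% → £6772000 × 1.35% × 198/365 = £49593.3041
Total = £55790.1479

£55790.15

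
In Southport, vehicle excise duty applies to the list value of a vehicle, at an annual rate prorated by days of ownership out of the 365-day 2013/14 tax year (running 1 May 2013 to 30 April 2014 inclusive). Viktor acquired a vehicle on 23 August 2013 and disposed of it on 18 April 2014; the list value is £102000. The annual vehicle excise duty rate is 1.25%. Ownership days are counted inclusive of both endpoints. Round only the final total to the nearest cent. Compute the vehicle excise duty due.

£834.86

Days held (23 August 2013 – 18 April 2014): 239 out of 365
Tax = £102000 × 1.25% × 239/365 = £834.8630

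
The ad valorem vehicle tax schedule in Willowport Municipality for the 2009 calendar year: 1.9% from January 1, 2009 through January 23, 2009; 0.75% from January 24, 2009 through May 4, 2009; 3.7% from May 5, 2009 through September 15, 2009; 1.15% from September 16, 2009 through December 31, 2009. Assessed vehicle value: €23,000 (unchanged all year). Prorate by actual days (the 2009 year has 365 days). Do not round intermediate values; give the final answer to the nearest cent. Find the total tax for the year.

€465.23

January 1 – January 23, 2009: 23 days at 1.9% → €23,000 × 1.9% × 23/365 = €27.5370
January 24 – May 4, 2009: 101 days at 0.75% → €23,000 × 0.75% × 101/365 = €47.7329
May 5 – September 15, 2009: 134 days at 3.7% → €23,000 × 3.7% × 134/365 = €312.4219
September 16 – December 31, 2009: 107 days at 1.15% → €23,000 × 1.15% × 107/365 = €77.5384
Total = €465.2301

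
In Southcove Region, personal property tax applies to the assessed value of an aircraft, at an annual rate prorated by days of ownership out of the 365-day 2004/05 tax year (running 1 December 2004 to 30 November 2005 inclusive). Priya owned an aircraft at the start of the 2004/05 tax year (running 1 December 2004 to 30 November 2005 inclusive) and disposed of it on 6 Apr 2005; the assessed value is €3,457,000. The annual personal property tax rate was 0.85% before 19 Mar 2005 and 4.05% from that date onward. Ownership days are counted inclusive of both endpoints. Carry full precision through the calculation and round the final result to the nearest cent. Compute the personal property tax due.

€15,982.71

1 Dec 2004 – 18 Mar 2005: 108 days at 0.85% → €3,457,000 × 0.85% × 108/365 = €8,694.5918
19 Mar – 6 Apr 2005: 19 days at 4.05% → €3,457,000 × 4.05% × 19/365 = €7,288.1137
Total = €15,982.7055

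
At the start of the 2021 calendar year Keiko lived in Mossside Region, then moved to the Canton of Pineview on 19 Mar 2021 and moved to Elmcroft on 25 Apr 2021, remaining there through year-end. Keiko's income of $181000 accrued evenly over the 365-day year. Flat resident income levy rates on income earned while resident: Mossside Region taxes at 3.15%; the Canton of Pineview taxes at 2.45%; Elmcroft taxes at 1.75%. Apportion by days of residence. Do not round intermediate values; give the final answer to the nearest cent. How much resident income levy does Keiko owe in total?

Mossside Region, 1 Jan – 18 Mar 2021: 77 days → $181000 × 3.15% × 77/365 = $1202.7822
The Canton of Pineview, 19 Mar – 24 Apr 2021: 37 days → $181000 × 2.45% × 37/365 = $449.5247
Elmcroft, 25 Apr – 31 Dec 2021: 251 days → $181000 × 1.75% × 251/365 = $2178.1986
Total = $3830.5055

$3830.51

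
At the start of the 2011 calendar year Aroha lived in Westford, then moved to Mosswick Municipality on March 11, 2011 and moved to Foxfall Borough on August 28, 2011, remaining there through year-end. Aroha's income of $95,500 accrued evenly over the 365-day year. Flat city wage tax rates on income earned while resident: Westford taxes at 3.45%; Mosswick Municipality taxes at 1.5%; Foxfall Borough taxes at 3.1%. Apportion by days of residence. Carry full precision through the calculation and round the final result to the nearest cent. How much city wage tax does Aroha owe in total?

$2,312.02

Westford, January 1 – March 10, 2011: 69 days → $95,500 × 3.45% × 69/365 = $622.8432
Mosswick Municipality, March 11 – August 27, 2011: 170 days → $95,500 × 1.5% × 170/365 = $667.1918
Foxfall Borough, August 28 – December 31, 2011: 126 days → $95,500 × 3.1% × 126/365 = $1,021.9808
Total = $2,312.0158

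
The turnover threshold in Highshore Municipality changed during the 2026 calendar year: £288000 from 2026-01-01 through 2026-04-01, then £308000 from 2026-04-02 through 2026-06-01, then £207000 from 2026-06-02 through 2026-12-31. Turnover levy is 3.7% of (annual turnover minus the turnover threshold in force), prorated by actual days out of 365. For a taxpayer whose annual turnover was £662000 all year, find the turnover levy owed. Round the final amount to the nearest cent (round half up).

£15463.26

2026-01-01 to 2026-04-01: 91 days, exemption £288000 → (£662000 − £288000) × 3.7% × 91/365 = £3450.0219
2026-04-02 to 2026-06-01: 61 days, exemption £308000 → (£662000 − £308000) × 3.7% × 61/365 = £2188.9808
2026-06-02 to 2026-12-31: 213 days, exemption £207000 → (£662000 − £207000) × 3.7% × 213/365 = £9824.2603
Total = £15463.2630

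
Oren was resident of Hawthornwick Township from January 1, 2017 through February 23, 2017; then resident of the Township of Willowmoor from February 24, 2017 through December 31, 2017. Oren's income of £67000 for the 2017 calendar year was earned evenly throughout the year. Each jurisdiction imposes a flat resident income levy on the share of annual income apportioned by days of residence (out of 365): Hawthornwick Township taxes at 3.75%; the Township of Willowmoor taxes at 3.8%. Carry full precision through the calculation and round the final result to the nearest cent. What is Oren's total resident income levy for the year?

£2541.04

Hawthornwick Township, January 1 – February 23, 2017: 54 days → £67000 × 3.75% × 54/365 = £371.7123
The Township of Willowmoor, February 24 – December 31, 2017: 311 days → £67000 × 3.8% × 311/365 = £2169.3315
Total = £2541.0438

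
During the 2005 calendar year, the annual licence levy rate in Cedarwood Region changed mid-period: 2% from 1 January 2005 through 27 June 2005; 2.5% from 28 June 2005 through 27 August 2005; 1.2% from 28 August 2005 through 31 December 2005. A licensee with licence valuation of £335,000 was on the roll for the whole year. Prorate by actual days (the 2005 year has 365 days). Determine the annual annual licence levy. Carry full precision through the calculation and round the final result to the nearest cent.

1 January – 27 June 2005: 178 days at 2% → £335,000 × 2% × 178/365 = £3,267.3973
28 June – 27 August 2005: 61 days at 2.5% → £335,000 × 2.5% × 61/365 = £1,399.6575
28 August – 31 December 2005: 126 days at 1.2% → £335,000 × 1.2% × 126/365 = £1,387.7260
Total = £6,054.7808

£6,054.78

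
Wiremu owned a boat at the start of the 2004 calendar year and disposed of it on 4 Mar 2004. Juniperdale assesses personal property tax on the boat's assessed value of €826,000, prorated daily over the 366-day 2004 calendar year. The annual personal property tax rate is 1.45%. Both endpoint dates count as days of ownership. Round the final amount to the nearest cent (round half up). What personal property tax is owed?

Days held (1 Jan – 4 Mar 2004): 64 out of 366
Tax = €826,000 × 1.45% × 64/366 = €2,094.3388

€2,094.34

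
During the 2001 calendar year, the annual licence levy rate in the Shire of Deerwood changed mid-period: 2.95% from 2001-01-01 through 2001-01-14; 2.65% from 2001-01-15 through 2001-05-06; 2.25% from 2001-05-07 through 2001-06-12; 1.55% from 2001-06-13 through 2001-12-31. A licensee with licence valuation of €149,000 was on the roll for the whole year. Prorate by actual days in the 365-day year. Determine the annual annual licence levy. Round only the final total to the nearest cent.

€2,998.17

2001-01-01 to 2001-01-14: 14 days at 2.95% → €149,000 × 2.95% × 14/365 = €168.5945
2001-01-15 to 2001-05-06: 112 days at 2.65% → €149,000 × 2.65% × 112/365 = €1,211.5945
2001-05-07 to 2001-06-12: 37 days at 2.25% → €149,000 × 2.25% × 37/365 = €339.8425
2001-06-13 to 2001-12-31: 202 days at 1.55% → €149,000 × 1.55% × 202/365 = €1,278.1342
Total = €2,998.1658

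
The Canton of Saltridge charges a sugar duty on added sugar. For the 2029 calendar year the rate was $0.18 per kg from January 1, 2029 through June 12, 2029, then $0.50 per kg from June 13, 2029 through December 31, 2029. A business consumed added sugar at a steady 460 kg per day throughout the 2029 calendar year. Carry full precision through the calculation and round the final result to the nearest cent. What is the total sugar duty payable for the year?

$59,956.40

January 1 – June 12, 2029: 163 days × 460 kg/day = 74,980 kg at $0.18/kg → $13,496.40
June 13 – December 31, 2029: 202 days × 460 kg/day = 92,920 kg at $0.50/kg → $46,460.00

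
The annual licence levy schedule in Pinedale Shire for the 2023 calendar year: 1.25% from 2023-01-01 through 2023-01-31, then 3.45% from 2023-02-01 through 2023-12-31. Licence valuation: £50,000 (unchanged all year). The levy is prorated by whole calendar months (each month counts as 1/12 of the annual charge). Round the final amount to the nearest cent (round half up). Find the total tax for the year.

2023-01-01 to 2023-01-31: 1 month at 1.25% → £50,000 × 1.25% × 1/12 = £52.0833
2023-02-01 to 2023-12-31: 11 months at 3.45% → £50,000 × 3.45% × 11/12 = £1,581.2500
Total = £1,633.3333

£1,633.33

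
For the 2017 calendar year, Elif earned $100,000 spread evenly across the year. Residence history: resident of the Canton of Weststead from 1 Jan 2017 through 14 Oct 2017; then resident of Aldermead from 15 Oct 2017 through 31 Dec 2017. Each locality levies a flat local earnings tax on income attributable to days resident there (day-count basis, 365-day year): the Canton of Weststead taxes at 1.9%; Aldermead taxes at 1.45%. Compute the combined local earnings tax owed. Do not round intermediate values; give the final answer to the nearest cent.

The Canton of Weststead, 1 Jan – 14 Oct 2017: 287 days → $100,000 × 1.9% × 287/365 = $1,493.9726
Aldermead, 15 Oct – 31 Dec 2017: 78 days → $100,000 × 1.45% × 78/365 = $309.8630
Total = $1,803.8356

$1,803.84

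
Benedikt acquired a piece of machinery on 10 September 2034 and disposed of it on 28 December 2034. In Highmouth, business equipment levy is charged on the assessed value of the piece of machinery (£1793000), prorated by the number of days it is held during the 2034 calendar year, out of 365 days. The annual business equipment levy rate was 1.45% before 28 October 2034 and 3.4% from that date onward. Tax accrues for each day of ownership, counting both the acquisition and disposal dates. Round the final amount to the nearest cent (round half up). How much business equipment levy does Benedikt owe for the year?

£13774.17

10 September – 27 October 2034: 48 days at 1.45% → £1793000 × 1.45% × 48/365 = £3418.9808
28 October – 28 December 2034: 62 days at 3.4% → £1793000 × 3.4% × 62/365 = £10355.1890
Total = £13774.1699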